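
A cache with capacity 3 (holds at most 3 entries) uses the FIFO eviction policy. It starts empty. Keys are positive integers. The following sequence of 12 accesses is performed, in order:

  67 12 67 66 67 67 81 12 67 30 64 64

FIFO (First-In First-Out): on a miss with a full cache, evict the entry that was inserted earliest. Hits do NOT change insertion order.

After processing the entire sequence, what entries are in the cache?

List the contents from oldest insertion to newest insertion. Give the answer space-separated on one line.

FIFO simulation (capacity=3):
  1. access 67: MISS. Cache (old->new): [67]
  2. access 12: MISS. Cache (old->new): [67 12]
  3. access 67: HIT. Cache (old->new): [67 12]
  4. access 66: MISS. Cache (old->new): [67 12 66]
  5. access 67: HIT. Cache (old->new): [67 12 66]
  6. access 67: HIT. Cache (old->new): [67 12 66]
  7. access 81: MISS, evict 67. Cache (old->new): [12 66 81]
  8. access 12: HIT. Cache (old->new): [12 66 81]
  9. access 67: MISS, evict 12. Cache (old->new): [66 81 67]
  10. access 30: MISS, evict 66. Cache (old->new): [81 67 30]
  11. access 64: MISS, evict 81. Cache (old->new): [67 30 64]
  12. access 64: HIT. Cache (old->new): [67 30 64]
Total: 5 hits, 7 misses, 4 evictions

Answer: 67 30 64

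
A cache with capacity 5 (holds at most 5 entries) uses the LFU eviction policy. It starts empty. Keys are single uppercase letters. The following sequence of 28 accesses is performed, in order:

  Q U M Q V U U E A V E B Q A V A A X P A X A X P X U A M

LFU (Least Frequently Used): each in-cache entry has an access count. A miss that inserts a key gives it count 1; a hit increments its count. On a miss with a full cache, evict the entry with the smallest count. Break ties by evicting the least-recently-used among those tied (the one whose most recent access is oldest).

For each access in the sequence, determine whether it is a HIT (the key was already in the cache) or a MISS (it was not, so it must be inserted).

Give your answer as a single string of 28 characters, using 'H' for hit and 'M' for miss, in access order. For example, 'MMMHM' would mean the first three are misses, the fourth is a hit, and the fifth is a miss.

LFU simulation (capacity=5):
  1. access Q: MISS. Cache: [Q(c=1)]
  2. access U: MISS. Cache: [Q(c=1) U(c=1)]
  3. access M: MISS. Cache: [Q(c=1) U(c=1) M(c=1)]
  4. access Q: HIT, count now 2. Cache: [U(c=1) M(c=1) Q(c=2)]
  5. access V: MISS. Cache: [U(c=1) M(c=1) V(c=1) Q(c=2)]
  6. access U: HIT, count now 2. Cache: [M(c=1) V(c=1) Q(c=2) U(c=2)]
  7. access U: HIT, count now 3. Cache: [M(c=1) V(c=1) Q(c=2) U(c=3)]
  8. access E: MISS. Cache: [M(c=1) V(c=1) E(c=1) Q(c=2) U(c=3)]
  9. access A: MISS, evict M(c=1). Cache: [V(c=1) E(c=1) A(c=1) Q(c=2) U(c=3)]
  10. access V: HIT, count now 2. Cache: [E(c=1) A(c=1) Q(c=2) V(c=2) U(c=3)]
  11. access E: HIT, count now 2. Cache: [A(c=1) Q(c=2) V(c=2) E(c=2) U(c=3)]
  12. access B: MISS, evict A(c=1). Cache: [B(c=1) Q(c=2) V(c=2) E(c=2) U(c=3)]
  13. access Q: HIT, count now 3. Cache: [B(c=1) V(c=2) E(c=2) U(c=3) Q(c=3)]
  14. access A: MISS, evict B(c=1). Cache: [A(c=1) V(c=2) E(c=2) U(c=3) Q(c=3)]
  15. access V: HIT, count now 3. Cache: [A(c=1) E(c=2) U(c=3) Q(c=3) V(c=3)]
  16. access A: HIT, count now 2. Cache: [E(c=2) A(c=2) U(c=3) Q(c=3) V(c=3)]
  17. access A: HIT, count now 3. Cache: [E(c=2) U(c=3) Q(c=3) V(c=3) A(c=3)]
  18. access X: MISS, evict E(c=2). Cache: [X(c=1) U(c=3) Q(c=3) V(c=3) A(c=3)]
  19. access P: MISS, evict X(c=1). Cache: [P(c=1) U(c=3) Q(c=3) V(c=3) A(c=3)]
  20. access A: HIT, count now 4. Cache: [P(c=1) U(c=3) Q(c=3) V(c=3) A(c=4)]
  21. access X: MISS, evict P(c=1). Cache: [X(c=1) U(c=3) Q(c=3) V(c=3) A(c=4)]
  22. access A: HIT, count now 5. Cache: [X(c=1) U(c=3) Q(c=3) V(c=3) A(c=5)]
  23. access X: HIT, count now 2. Cache: [X(c=2) U(c=3) Q(c=3) V(c=3) A(c=5)]
  24. access P: MISS, evict X(c=2). Cache: [P(c=1) U(c=3) Q(c=3) V(c=3) A(c=5)]
  25. access X: MISS, evict P(c=1). Cache: [X(c=1) U(c=3) Q(c=3) V(c=3) A(c=5)]
  26. access U: HIT, count now 4. Cache: [X(c=1) Q(c=3) V(c=3) U(c=4) A(c=5)]
  27. access A: HIT, count now 6. Cache: [X(c=1) Q(c=3) V(c=3) U(c=4) A(c=6)]
  28. access M: MISS, evict X(c=1). Cache: [M(c=1) Q(c=3) V(c=3) U(c=4) A(c=6)]
Total: 14 hits, 14 misses, 9 evictions

Answer: MMMHMHHMMHHMHMHHHMMHMHHMMHHM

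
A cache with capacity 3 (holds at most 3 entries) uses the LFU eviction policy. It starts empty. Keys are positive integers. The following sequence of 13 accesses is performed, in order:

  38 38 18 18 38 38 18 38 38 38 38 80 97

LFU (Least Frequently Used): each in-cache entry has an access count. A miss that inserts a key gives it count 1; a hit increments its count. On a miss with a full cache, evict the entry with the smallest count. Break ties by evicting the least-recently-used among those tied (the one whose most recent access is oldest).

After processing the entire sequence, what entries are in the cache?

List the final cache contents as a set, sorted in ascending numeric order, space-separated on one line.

Answer: 18 38 97

Derivation:
LFU simulation (capacity=3):
  1. access 38: MISS. Cache: [38(c=1)]
  2. access 38: HIT, count now 2. Cache: [38(c=2)]
  3. access 18: MISS. Cache: [18(c=1) 38(c=2)]
  4. access 18: HIT, count now 2. Cache: [38(c=2) 18(c=2)]
  5. access 38: HIT, count now 3. Cache: [18(c=2) 38(c=3)]
  6. access 38: HIT, count now 4. Cache: [18(c=2) 38(c=4)]
  7. access 18: HIT, count now 3. Cache: [18(c=3) 38(c=4)]
  8. access 38: HIT, count now 5. Cache: [18(c=3) 38(c=5)]
  9. access 38: HIT, count now 6. Cache: [18(c=3) 38(c=6)]
  10. access 38: HIT, count now 7. Cache: [18(c=3) 38(c=7)]
  11. access 38: HIT, count now 8. Cache: [18(c=3) 38(c=8)]
  12. access 80: MISS. Cache: [80(c=1) 18(c=3) 38(c=8)]
  13. access 97: MISS, evict 80(c=1). Cache: [97(c=1) 18(c=3) 38(c=8)]
Total: 9 hits, 4 misses, 1 evictions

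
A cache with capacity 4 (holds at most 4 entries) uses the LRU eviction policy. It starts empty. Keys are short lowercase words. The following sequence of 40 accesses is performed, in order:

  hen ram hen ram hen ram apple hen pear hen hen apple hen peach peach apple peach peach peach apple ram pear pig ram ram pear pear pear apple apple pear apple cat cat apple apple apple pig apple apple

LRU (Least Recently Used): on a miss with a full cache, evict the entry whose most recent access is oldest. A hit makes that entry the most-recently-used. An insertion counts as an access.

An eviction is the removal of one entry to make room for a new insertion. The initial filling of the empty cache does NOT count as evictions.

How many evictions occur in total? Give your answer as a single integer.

LRU simulation (capacity=4):
  1. access hen: MISS. Cache (LRU->MRU): [hen]
  2. access ram: MISS. Cache (LRU->MRU): [hen ram]
  3. access hen: HIT. Cache (LRU->MRU): [ram hen]
  4. access ram: HIT. Cache (LRU->MRU): [hen ram]
  5. access hen: HIT. Cache (LRU->MRU): [ram hen]
  6. access ram: HIT. Cache (LRU->MRU): [hen ram]
  7. access apple: MISS. Cache (LRU->MRU): [hen ram apple]
  8. access hen: HIT. Cache (LRU->MRU): [ram apple hen]
  9. access pear: MISS. Cache (LRU->MRU): [ram apple hen pear]
  10. access hen: HIT. Cache (LRU->MRU): [ram apple pear hen]
  11. access hen: HIT. Cache (LRU->MRU): [ram apple pear hen]
  12. access apple: HIT. Cache (LRU->MRU): [ram pear hen apple]
  13. access hen: HIT. Cache (LRU->MRU): [ram pear apple hen]
  14. access peach: MISS, evict ram. Cache (LRU->MRU): [pear apple hen peach]
  15. access peach: HIT. Cache (LRU->MRU): [pear apple hen peach]
  16. access apple: HIT. Cache (LRU->MRU): [pear hen peach apple]
  17. access peach: HIT. Cache (LRU->MRU): [pear hen apple peach]
  18. access peach: HIT. Cache (LRU->MRU): [pear hen apple peach]
  19. access peach: HIT. Cache (LRU->MRU): [pear hen apple peach]
  20. access apple: HIT. Cache (LRU->MRU): [pear hen peach apple]
  21. access ram: MISS, evict pear. Cache (LRU->MRU): [hen peach apple ram]
  22. access pear: MISS, evict hen. Cache (LRU->MRU): [peach apple ram pear]
  23. access pig: MISS, evict peach. Cache (LRU->MRU): [apple ram pear pig]
  24. access ram: HIT. Cache (LRU->MRU): [apple pear pig ram]
  25. access ram: HIT. Cache (LRU->MRU): [apple pear pig ram]
  26. access pear: HIT. Cache (LRU->MRU): [apple pig ram pear]
  27. access pear: HIT. Cache (LRU->MRU): [apple pig ram pear]
  28. access pear: HIT. Cache (LRU->MRU): [apple pig ram pear]
  29. access apple: HIT. Cache (LRU->MRU): [pig ram pear apple]
  30. access apple: HIT. Cache (LRU->MRU): [pig ram pear apple]
  31. access pear: HIT. Cache (LRU->MRU): [pig ram apple pear]
  32. access apple: HIT. Cache (LRU->MRU): [pig ram pear apple]
  33. access cat: MISS, evict pig. Cache (LRU->MRU): [ram pear apple cat]
  34. access cat: HIT. Cache (LRU->MRU): [ram pear apple cat]
  35. access apple: HIT. Cache (LRU->MRU): [ram pear cat apple]
  36. access apple: HIT. Cache (LRU->MRU): [ram pear cat apple]
  37. access apple: HIT. Cache (LRU->MRU): [ram pear cat apple]
  38. access pig: MISS, evict ram. Cache (LRU->MRU): [pear cat apple pig]
  39. access apple: HIT. Cache (LRU->MRU): [pear cat pig apple]
  40. access apple: HIT. Cache (LRU->MRU): [pear cat pig apple]
Total: 30 hits, 10 misses, 6 evictions

Answer: 6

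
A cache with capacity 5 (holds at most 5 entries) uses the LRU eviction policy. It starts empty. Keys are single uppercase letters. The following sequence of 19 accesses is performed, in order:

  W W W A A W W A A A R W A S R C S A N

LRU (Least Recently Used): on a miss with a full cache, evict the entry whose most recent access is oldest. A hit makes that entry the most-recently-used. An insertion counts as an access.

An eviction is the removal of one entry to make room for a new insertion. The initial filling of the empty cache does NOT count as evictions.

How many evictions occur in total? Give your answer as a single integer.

Answer: 1

Derivation:
LRU simulation (capacity=5):
  1. access W: MISS. Cache (LRU->MRU): [W]
  2. access W: HIT. Cache (LRU->MRU): [W]
  3. access W: HIT. Cache (LRU->MRU): [W]
  4. access A: MISS. Cache (LRU->MRU): [W A]
  5. access A: HIT. Cache (LRU->MRU): [W A]
  6. access W: HIT. Cache (LRU->MRU): [A W]
  7. access W: HIT. Cache (LRU->MRU): [A W]
  8. access A: HIT. Cache (LRU->MRU): [W A]
  9. access A: HIT. Cache (LRU->MRU): [W A]
  10. access A: HIT. Cache (LRU->MRU): [W A]
  11. access R: MISS. Cache (LRU->MRU): [W A R]
  12. access W: HIT. Cache (LRU->MRU): [A R W]
  13. access A: HIT. Cache (LRU->MRU): [R W A]
  14. access S: MISS. Cache (LRU->MRU): [R W A S]
  15. access R: HIT. Cache (LRU->MRU): [W A S R]
  16. access C: MISS. Cache (LRU->MRU): [W A S R C]
  17. access S: HIT. Cache (LRU->MRU): [W A R C S]
  18. access A: HIT. Cache (LRU->MRU): [W R C S A]
  19. access N: MISS, evict W. Cache (LRU->MRU): [R C S A N]
Total: 13 hits, 6 misses, 1 evictions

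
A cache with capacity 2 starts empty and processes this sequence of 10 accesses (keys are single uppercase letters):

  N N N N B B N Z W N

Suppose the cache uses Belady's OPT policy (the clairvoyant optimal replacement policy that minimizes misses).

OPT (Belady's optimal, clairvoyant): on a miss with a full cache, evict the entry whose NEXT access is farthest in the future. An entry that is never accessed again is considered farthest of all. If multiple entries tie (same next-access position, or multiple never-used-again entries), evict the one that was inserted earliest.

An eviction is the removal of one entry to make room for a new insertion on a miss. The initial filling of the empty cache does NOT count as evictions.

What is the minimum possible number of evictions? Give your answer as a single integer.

Answer: 2

Derivation:
OPT (Belady) simulation (capacity=2):
  1. access N: MISS. Cache: [N]
  2. access N: HIT. Next use of N: step 3. Cache: [N]
  3. access N: HIT. Next use of N: step 4. Cache: [N]
  4. access N: HIT. Next use of N: step 7. Cache: [N]
  5. access B: MISS. Cache: [N B]
  6. access B: HIT. Next use of B: never. Cache: [N B]
  7. access N: HIT. Next use of N: step 10. Cache: [N B]
  8. access Z: MISS, evict B (next use: never). Cache: [N Z]
  9. access W: MISS, evict Z (next use: never). Cache: [N W]
  10. access N: HIT. Next use of N: never. Cache: [N W]
Total: 6 hits, 4 misses, 2 evictions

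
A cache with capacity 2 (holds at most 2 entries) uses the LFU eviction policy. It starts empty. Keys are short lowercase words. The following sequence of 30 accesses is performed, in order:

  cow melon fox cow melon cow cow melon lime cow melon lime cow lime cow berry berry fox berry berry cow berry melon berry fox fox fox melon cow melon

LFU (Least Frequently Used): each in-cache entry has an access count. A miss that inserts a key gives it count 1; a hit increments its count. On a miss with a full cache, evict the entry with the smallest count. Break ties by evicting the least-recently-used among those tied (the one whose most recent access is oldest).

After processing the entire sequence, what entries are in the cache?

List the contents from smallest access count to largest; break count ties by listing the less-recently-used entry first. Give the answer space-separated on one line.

LFU simulation (capacity=2):
  1. access cow: MISS. Cache: [cow(c=1)]
  2. access melon: MISS. Cache: [cow(c=1) melon(c=1)]
  3. access fox: MISS, evict cow(c=1). Cache: [melon(c=1) fox(c=1)]
  4. access cow: MISS, evict melon(c=1). Cache: [fox(c=1) cow(c=1)]
  5. access melon: MISS, evict fox(c=1). Cache: [cow(c=1) melon(c=1)]
  6. access cow: HIT, count now 2. Cache: [melon(c=1) cow(c=2)]
  7. access cow: HIT, count now 3. Cache: [melon(c=1) cow(c=3)]
  8. access melon: HIT, count now 2. Cache: [melon(c=2) cow(c=3)]
  9. access lime: MISS, evict melon(c=2). Cache: [lime(c=1) cow(c=3)]
  10. access cow: HIT, count now 4. Cache: [lime(c=1) cow(c=4)]
  11. access melon: MISS, evict lime(c=1). Cache: [melon(c=1) cow(c=4)]
  12. access lime: MISS, evict melon(c=1). Cache: [lime(c=1) cow(c=4)]
  13. access cow: HIT, count now 5. Cache: [lime(c=1) cow(c=5)]
  14. access lime: HIT, count now 2. Cache: [lime(c=2) cow(c=5)]
  15. access cow: HIT, count now 6. Cache: [lime(c=2) cow(c=6)]
  16. access berry: MISS, evict lime(c=2). Cache: [berry(c=1) cow(c=6)]
  17. access berry: HIT, count now 2. Cache: [berry(c=2) cow(c=6)]
  18. access fox: MISS, evict berry(c=2). Cache: [fox(c=1) cow(c=6)]
  19. access berry: MISS, evict fox(c=1). Cache: [berry(c=1) cow(c=6)]
  20. access berry: HIT, count now 2. Cache: [berry(c=2) cow(c=6)]
  21. access cow: HIT, count now 7. Cache: [berry(c=2) cow(c=7)]
  22. access berry: HIT, count now 3. Cache: [berry(c=3) cow(c=7)]
  23. access melon: MISS, evict berry(c=3). Cache: [melon(c=1) cow(c=7)]
  24. access berry: MISS, evict melon(c=1). Cache: [berry(c=1) cow(c=7)]
  25. access fox: MISS, evict berry(c=1). Cache: [fox(c=1) cow(c=7)]
  26. access fox: HIT, count now 2. Cache: [fox(c=2) cow(c=7)]
  27. access fox: HIT, count now 3. Cache: [fox(c=3) cow(c=7)]
  28. access melon: MISS, evict fox(c=3). Cache: [melon(c=1) cow(c=7)]
  29. access cow: HIT, count now 8. Cache: [melon(c=1) cow(c=8)]
  30. access melon: HIT, count now 2. Cache: [melon(c=2) cow(c=8)]
Total: 15 hits, 15 misses, 13 evictions

Answer: melon cow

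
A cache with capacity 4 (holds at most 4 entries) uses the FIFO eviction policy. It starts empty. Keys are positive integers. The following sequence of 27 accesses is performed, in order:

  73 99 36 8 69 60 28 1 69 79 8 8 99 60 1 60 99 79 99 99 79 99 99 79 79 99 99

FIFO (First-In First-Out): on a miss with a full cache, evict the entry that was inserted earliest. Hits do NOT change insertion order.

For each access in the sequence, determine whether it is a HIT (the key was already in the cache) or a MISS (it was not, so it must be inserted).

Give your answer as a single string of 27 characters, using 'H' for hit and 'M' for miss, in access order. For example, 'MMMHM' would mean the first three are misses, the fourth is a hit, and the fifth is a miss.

Answer: MMMMMMMMHMMHMMMHHMHHHHHHHHH

Derivation:
FIFO simulation (capacity=4):
  1. access 73: MISS. Cache (old->new): [73]
  2. access 99: MISS. Cache (old->new): [73 99]
  3. access 36: MISS. Cache (old->new): [73 99 36]
  4. access 8: MISS. Cache (old->new): [73 99 36 8]
  5. access 69: MISS, evict 73. Cache (old->new): [99 36 8 69]
  6. access 60: MISS, evict 99. Cache (old->new): [36 8 69 60]
  7. access 28: MISS, evict 36. Cache (old->new): [8 69 60 28]
  8. access 1: MISS, evict 8. Cache (old->new): [69 60 28 1]
  9. access 69: HIT. Cache (old->new): [69 60 28 1]
  10. access 79: MISS, evict 69. Cache (old->new): [60 28 1 79]
  11. access 8: MISS, evict 60. Cache (old->new): [28 1 79 8]
  12. access 8: HIT. Cache (old->new): [28 1 79 8]
  13. access 99: MISS, evict 28. Cache (old->new): [1 79 8 99]
  14. access 60: MISS, evict 1. Cache (old->new): [79 8 99 60]
  15. access 1: MISS, evict 79. Cache (old->new): [8 99 60 1]
  16. access 60: HIT. Cache (old->new): [8 99 60 1]
  17. access 99: HIT. Cache (old->new): [8 99 60 1]
  18. access 79: MISS, evict 8. Cache (old->new): [99 60 1 79]
  19. access 99: HIT. Cache (old->new): [99 60 1 79]
  20. access 99: HIT. Cache (old->new): [99 60 1 79]
  21. access 79: HIT. Cache (old->new): [99 60 1 79]
  22. access 99: HIT. Cache (old->new): [99 60 1 79]
  23. access 99: HIT. Cache (old->new): [99 60 1 79]
  24. access 79: HIT. Cache (old->new): [99 60 1 79]
  25. access 79: HIT. Cache (old->new): [99 60 1 79]
  26. access 99: HIT. Cache (old->new): [99 60 1 79]
  27. access 99: HIT. Cache (old->new): [99 60 1 79]
Total: 13 hits, 14 misses, 10 evictions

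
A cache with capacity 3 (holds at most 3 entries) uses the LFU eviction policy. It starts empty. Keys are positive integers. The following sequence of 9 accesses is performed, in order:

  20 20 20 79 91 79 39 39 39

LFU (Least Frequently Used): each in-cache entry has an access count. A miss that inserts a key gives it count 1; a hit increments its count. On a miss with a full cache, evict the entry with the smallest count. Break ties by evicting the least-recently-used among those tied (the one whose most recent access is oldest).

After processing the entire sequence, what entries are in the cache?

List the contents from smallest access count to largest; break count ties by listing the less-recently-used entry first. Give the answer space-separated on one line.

LFU simulation (capacity=3):
  1. access 20: MISS. Cache: [20(c=1)]
  2. access 20: HIT, count now 2. Cache: [20(c=2)]
  3. access 20: HIT, count now 3. Cache: [20(c=3)]
  4. access 79: MISS. Cache: [79(c=1) 20(c=3)]
  5. access 91: MISS. Cache: [79(c=1) 91(c=1) 20(c=3)]
  6. access 79: HIT, count now 2. Cache: [91(c=1) 79(c=2) 20(c=3)]
  7. access 39: MISS, evict 91(c=1). Cache: [39(c=1) 79(c=2) 20(c=3)]
  8. access 39: HIT, count now 2. Cache: [79(c=2) 39(c=2) 20(c=3)]
  9. access 39: HIT, count now 3. Cache: [79(c=2) 20(c=3) 39(c=3)]
Total: 5 hits, 4 misses, 1 evictions

Answer: 79 20 39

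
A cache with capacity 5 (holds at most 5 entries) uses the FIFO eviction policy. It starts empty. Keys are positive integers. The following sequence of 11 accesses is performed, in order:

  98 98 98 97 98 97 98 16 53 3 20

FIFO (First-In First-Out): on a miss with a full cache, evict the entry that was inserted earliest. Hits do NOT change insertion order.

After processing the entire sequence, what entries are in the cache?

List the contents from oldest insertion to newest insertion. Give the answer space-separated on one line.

Answer: 97 16 53 3 20

Derivation:
FIFO simulation (capacity=5):
  1. access 98: MISS. Cache (old->new): [98]
  2. access 98: HIT. Cache (old->new): [98]
  3. access 98: HIT. Cache (old->new): [98]
  4. access 97: MISS. Cache (old->new): [98 97]
  5. access 98: HIT. Cache (old->new): [98 97]
  6. access 97: HIT. Cache (old->new): [98 97]
  7. access 98: HIT. Cache (old->new): [98 97]
  8. access 16: MISS. Cache (old->new): [98 97 16]
  9. access 53: MISS. Cache (old->new): [98 97 16 53]
  10. access 3: MISS. Cache (old->new): [98 97 16 53 3]
  11. access 20: MISS, evict 98. Cache (old->new): [97 16 53 3 20]
Total: 5 hits, 6 misses, 1 evictions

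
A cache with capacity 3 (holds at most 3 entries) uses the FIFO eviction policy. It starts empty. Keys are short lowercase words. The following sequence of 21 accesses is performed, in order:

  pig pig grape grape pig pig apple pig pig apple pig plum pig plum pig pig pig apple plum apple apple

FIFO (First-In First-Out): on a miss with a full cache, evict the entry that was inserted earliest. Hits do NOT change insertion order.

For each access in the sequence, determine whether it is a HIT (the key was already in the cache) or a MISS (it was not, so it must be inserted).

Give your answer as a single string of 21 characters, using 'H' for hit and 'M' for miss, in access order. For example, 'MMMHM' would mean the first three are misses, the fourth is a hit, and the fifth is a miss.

FIFO simulation (capacity=3):
  1. access pig: MISS. Cache (old->new): [pig]
  2. access pig: HIT. Cache (old->new): [pig]
  3. access grape: MISS. Cache (old->new): [pig grape]
  4. access grape: HIT. Cache (old->new): [pig grape]
  5. access pig: HIT. Cache (old->new): [pig grape]
  6. access pig: HIT. Cache (old->new): [pig grape]
  7. access apple: MISS. Cache (old->new): [pig grape apple]
  8. access pig: HIT. Cache (old->new): [pig grape apple]
  9. access pig: HIT. Cache (old->new): [pig grape apple]
  10. access apple: HIT. Cache (old->new): [pig grape apple]
  11. access pig: HIT. Cache (old->new): [pig grape apple]
  12. access plum: MISS, evict pig. Cache (old->new): [grape apple plum]
  13. access pig: MISS, evict grape. Cache (old->new): [apple plum pig]
  14. access plum: HIT. Cache (old->new): [apple plum pig]
  15. access pig: HIT. Cache (old->new): [apple plum pig]
  16. access pig: HIT. Cache (old->new): [apple plum pig]
  17. access pig: HIT. Cache (old->new): [apple plum pig]
  18. access apple: HIT. Cache (old->new): [apple plum pig]
  19. access plum: HIT. Cache (old->new): [apple plum pig]
  20. access apple: HIT. Cache (old->new): [apple plum pig]
  21. access apple: HIT. Cache (old->new): [apple plum pig]
Total: 16 hits, 5 misses, 2 evictions

Answer: MHMHHHMHHHHMMHHHHHHHH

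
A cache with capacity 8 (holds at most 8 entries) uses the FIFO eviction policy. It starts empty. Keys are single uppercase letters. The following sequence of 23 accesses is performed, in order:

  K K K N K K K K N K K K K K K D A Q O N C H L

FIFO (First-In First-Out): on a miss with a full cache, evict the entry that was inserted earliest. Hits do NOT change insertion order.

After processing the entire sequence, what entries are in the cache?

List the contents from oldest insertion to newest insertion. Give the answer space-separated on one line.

Answer: N D A Q O C H L

Derivation:
FIFO simulation (capacity=8):
  1. access K: MISS. Cache (old->new): [K]
  2. access K: HIT. Cache (old->new): [K]
  3. access K: HIT. Cache (old->new): [K]
  4. access N: MISS. Cache (old->new): [K N]
  5. access K: HIT. Cache (old->new): [K N]
  6. access K: HIT. Cache (old->new): [K N]
  7. access K: HIT. Cache (old->new): [K N]
  8. access K: HIT. Cache (old->new): [K N]
  9. access N: HIT. Cache (old->new): [K N]
  10. access K: HIT. Cache (old->new): [K N]
  11. access K: HIT. Cache (old->new): [K N]
  12. access K: HIT. Cache (old->new): [K N]
  13. access K: HIT. Cache (old->new): [K N]
  14. access K: HIT. Cache (old->new): [K N]
  15. access K: HIT. Cache (old->new): [K N]
  16. access D: MISS. Cache (old->new): [K N D]
  17. access A: MISS. Cache (old->new): [K N D A]
  18. access Q: MISS. Cache (old->new): [K N D A Q]
  19. access O: MISS. Cache (old->new): [K N D A Q O]
  20. access N: HIT. Cache (old->new): [K N D A Q O]
  21. access C: MISS. Cache (old->new): [K N D A Q O C]
  22. access H: MISS. Cache (old->new): [K N D A Q O C H]
  23. access L: MISS, evict K. Cache (old->new): [N D A Q O C H L]
Total: 14 hits, 9 misses, 1 evictions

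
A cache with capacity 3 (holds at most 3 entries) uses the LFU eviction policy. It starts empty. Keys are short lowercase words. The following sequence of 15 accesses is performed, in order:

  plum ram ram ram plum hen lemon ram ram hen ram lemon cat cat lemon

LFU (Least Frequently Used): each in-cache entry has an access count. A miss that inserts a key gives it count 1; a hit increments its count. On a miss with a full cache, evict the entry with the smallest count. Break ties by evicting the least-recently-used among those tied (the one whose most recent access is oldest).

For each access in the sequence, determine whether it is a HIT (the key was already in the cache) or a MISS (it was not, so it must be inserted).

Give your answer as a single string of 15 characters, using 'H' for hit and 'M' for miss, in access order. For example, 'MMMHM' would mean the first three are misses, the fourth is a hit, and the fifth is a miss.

LFU simulation (capacity=3):
  1. access plum: MISS. Cache: [plum(c=1)]
  2. access ram: MISS. Cache: [plum(c=1) ram(c=1)]
  3. access ram: HIT, count now 2. Cache: [plum(c=1) ram(c=2)]
  4. access ram: HIT, count now 3. Cache: [plum(c=1) ram(c=3)]
  5. access plum: HIT, count now 2. Cache: [plum(c=2) ram(c=3)]
  6. access hen: MISS. Cache: [hen(c=1) plum(c=2) ram(c=3)]
  7. access lemon: MISS, evict hen(c=1). Cache: [lemon(c=1) plum(c=2) ram(c=3)]
  8. access ram: HIT, count now 4. Cache: [lemon(c=1) plum(c=2) ram(c=4)]
  9. access ram: HIT, count now 5. Cache: [lemon(c=1) plum(c=2) ram(c=5)]
  10. access hen: MISS, evict lemon(c=1). Cache: [hen(c=1) plum(c=2) ram(c=5)]
  11. access ram: HIT, count now 6. Cache: [hen(c=1) plum(c=2) ram(c=6)]
  12. access lemon: MISS, evict hen(c=1). Cache: [lemon(c=1) plum(c=2) ram(c=6)]
  13. access cat: MISS, evict lemon(c=1). Cache: [cat(c=1) plum(c=2) ram(c=6)]
  14. access cat: HIT, count now 2. Cache: [plum(c=2) cat(c=2) ram(c=6)]
  15. access lemon: MISS, evict plum(c=2). Cache: [lemon(c=1) cat(c=2) ram(c=6)]
Total: 7 hits, 8 misses, 5 evictions

Answer: MMHHHMMHHMHMMHM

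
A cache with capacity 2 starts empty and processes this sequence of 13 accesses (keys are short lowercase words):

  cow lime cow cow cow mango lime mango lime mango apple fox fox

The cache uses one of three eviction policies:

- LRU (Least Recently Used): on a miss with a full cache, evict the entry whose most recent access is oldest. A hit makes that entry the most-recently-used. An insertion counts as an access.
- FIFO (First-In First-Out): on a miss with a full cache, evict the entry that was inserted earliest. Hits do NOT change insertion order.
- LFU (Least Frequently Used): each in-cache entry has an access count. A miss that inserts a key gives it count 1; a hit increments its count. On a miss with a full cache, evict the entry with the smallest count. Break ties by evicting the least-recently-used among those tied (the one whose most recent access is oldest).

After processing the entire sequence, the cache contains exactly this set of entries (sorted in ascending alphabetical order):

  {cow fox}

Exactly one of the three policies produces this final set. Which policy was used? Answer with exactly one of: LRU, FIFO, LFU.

Simulating under each policy and comparing final sets:
  LRU: final set = {apple fox} -> differs
  FIFO: final set = {apple fox} -> differs
  LFU: final set = {cow fox} -> MATCHES target
Only LFU produces the target set.

Answer: LFU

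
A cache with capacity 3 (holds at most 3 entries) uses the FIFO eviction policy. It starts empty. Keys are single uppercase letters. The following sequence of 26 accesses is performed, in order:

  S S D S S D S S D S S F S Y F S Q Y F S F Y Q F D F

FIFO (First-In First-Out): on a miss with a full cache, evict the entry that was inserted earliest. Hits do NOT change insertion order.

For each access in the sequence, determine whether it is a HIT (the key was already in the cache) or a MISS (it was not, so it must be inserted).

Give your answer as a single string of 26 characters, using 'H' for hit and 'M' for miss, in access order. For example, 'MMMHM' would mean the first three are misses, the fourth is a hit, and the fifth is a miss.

Answer: MHMHHHHHHHHMHMHMMHMHHMHHMH

Derivation:
FIFO simulation (capacity=3):
  1. access S: MISS. Cache (old->new): [S]
  2. access S: HIT. Cache (old->new): [S]
  3. access D: MISS. Cache (old->new): [S D]
  4. access S: HIT. Cache (old->new): [S D]
  5. access S: HIT. Cache (old->new): [S D]
  6. access D: HIT. Cache (old->new): [S D]
  7. access S: HIT. Cache (old->new): [S D]
  8. access S: HIT. Cache (old->new): [S D]
  9. access D: HIT. Cache (old->new): [S D]
  10. access S: HIT. Cache (old->new): [S D]
  11. access S: HIT. Cache (old->new): [S D]
  12. access F: MISS. Cache (old->new): [S D F]
  13. access S: HIT. Cache (old->new): [S D F]
  14. access Y: MISS, evict S. Cache (old->new): [D F Y]
  15. access F: HIT. Cache (old->new): [D F Y]
  16. access S: MISS, evict D. Cache (old->new): [F Y S]
  17. access Q: MISS, evict F. Cache (old->new): [Y S Q]
  18. access Y: HIT. Cache (old->new): [Y S Q]
  19. access F: MISS, evict Y. Cache (old->new): [S Q F]
  20. access S: HIT. Cache (old->new): [S Q F]
  21. access F: HIT. Cache (old->new): [S Q F]
  22. access Y: MISS, evict S. Cache (old->new): [Q F Y]
  23. access Q: HIT. Cache (old->new): [Q F Y]
  24. access F: HIT. Cache (old->new): [Q F Y]
  25. access D: MISS, evict Q. Cache (old->new): [F Y D]
  26. access F: HIT. Cache (old->new): [F Y D]
Total: 17 hits, 9 misses, 6 evictions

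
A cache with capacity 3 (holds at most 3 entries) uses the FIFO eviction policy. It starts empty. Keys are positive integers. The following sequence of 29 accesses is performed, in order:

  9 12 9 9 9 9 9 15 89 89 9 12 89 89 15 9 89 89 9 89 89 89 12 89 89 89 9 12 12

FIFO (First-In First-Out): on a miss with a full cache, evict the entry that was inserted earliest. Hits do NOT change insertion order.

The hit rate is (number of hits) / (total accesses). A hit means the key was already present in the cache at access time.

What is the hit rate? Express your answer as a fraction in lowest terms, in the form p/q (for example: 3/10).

Answer: 19/29

Derivation:
FIFO simulation (capacity=3):
  1. access 9: MISS. Cache (old->new): [9]
  2. access 12: MISS. Cache (old->new): [9 12]
  3. access 9: HIT. Cache (old->new): [9 12]
  4. access 9: HIT. Cache (old->new): [9 12]
  5. access 9: HIT. Cache (old->new): [9 12]
  6. access 9: HIT. Cache (old->new): [9 12]
  7. access 9: HIT. Cache (old->new): [9 12]
  8. access 15: MISS. Cache (old->new): [9 12 15]
  9. access 89: MISS, evict 9. Cache (old->new): [12 15 89]
  10. access 89: HIT. Cache (old->new): [12 15 89]
  11. access 9: MISS, evict 12. Cache (old->new): [15 89 9]
  12. access 12: MISS, evict 15. Cache (old->new): [89 9 12]
  13. access 89: HIT. Cache (old->new): [89 9 12]
  14. access 89: HIT. Cache (old->new): [89 9 12]
  15. access 15: MISS, evict 89. Cache (old->new): [9 12 15]
  16. access 9: HIT. Cache (old->new): [9 12 15]
  17. access 89: MISS, evict 9. Cache (old->new): [12 15 89]
  18. access 89: HIT. Cache (old->new): [12 15 89]
  19. access 9: MISS, evict 12. Cache (old->new): [15 89 9]
  20. access 89: HIT. Cache (old->new): [15 89 9]
  21. access 89: HIT. Cache (old->new): [15 89 9]
  22. access 89: HIT. Cache (old->new): [15 89 9]
  23. access 12: MISS, evict 15. Cache (old->new): [89 9 12]
  24. access 89: HIT. Cache (old->new): [89 9 12]
  25. access 89: HIT. Cache (old->new): [89 9 12]
  26. access 89: HIT. Cache (old->new): [89 9 12]
  27. access 9: HIT. Cache (old->new): [89 9 12]
  28. access 12: HIT. Cache (old->new): [89 9 12]
  29. access 12: HIT. Cache (old->new): [89 9 12]
Total: 19 hits, 10 misses, 7 evictions

Hit rate = 19/29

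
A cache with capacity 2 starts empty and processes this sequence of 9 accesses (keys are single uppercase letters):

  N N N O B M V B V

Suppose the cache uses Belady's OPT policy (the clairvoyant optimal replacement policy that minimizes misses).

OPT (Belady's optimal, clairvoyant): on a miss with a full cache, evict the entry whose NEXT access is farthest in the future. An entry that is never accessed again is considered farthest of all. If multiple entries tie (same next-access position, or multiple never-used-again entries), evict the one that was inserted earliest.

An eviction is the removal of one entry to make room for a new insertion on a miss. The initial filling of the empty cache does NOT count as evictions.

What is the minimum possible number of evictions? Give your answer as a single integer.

Answer: 3

Derivation:
OPT (Belady) simulation (capacity=2):
  1. access N: MISS. Cache: [N]
  2. access N: HIT. Next use of N: step 3. Cache: [N]
  3. access N: HIT. Next use of N: never. Cache: [N]
  4. access O: MISS. Cache: [N O]
  5. access B: MISS, evict N (next use: never). Cache: [O B]
  6. access M: MISS, evict O (next use: never). Cache: [B M]
  7. access V: MISS, evict M (next use: never). Cache: [B V]
  8. access B: HIT. Next use of B: never. Cache: [B V]
  9. access V: HIT. Next use of V: never. Cache: [B V]
Total: 4 hits, 5 misses, 3 evictions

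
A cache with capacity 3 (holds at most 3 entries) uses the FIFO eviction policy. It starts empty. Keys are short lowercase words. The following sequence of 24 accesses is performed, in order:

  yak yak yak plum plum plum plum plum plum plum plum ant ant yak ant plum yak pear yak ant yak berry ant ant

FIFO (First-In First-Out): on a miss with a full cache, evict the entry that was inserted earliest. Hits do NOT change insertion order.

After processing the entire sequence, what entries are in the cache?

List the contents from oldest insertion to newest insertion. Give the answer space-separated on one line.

Answer: yak berry ant

Derivation:
FIFO simulation (capacity=3):
  1. access yak: MISS. Cache (old->new): [yak]
  2. access yak: HIT. Cache (old->new): [yak]
  3. access yak: HIT. Cache (old->new): [yak]
  4. access plum: MISS. Cache (old->new): [yak plum]
  5. access plum: HIT. Cache (old->new): [yak plum]
  6. access plum: HIT. Cache (old->new): [yak plum]
  7. access plum: HIT. Cache (old->new): [yak plum]
  8. access plum: HIT. Cache (old->new): [yak plum]
  9. access plum: HIT. Cache (old->new): [yak plum]
  10. access plum: HIT. Cache (old->new): [yak plum]
  11. access plum: HIT. Cache (old->new): [yak plum]
  12. access ant: MISS. Cache (old->new): [yak plum ant]
  13. access ant: HIT. Cache (old->new): [yak plum ant]
  14. access yak: HIT. Cache (old->new): [yak plum ant]
  15. access ant: HIT. Cache (old->new): [yak plum ant]
  16. access plum: HIT. Cache (old->new): [yak plum ant]
  17. access yak: HIT. Cache (old->new): [yak plum ant]
  18. access pear: MISS, evict yak. Cache (old->new): [plum ant pear]
  19. access yak: MISS, evict plum. Cache (old->new): [ant pear yak]
  20. access ant: HIT. Cache (old->new): [ant pear yak]
  21. access yak: HIT. Cache (old->new): [ant pear yak]
  22. access berry: MISS, evict ant. Cache (old->new): [pear yak berry]
  23. access ant: MISS, evict pear. Cache (old->new): [yak berry ant]
  24. access ant: HIT. Cache (old->new): [yak berry ant]
Total: 17 hits, 7 misses, 4 evictions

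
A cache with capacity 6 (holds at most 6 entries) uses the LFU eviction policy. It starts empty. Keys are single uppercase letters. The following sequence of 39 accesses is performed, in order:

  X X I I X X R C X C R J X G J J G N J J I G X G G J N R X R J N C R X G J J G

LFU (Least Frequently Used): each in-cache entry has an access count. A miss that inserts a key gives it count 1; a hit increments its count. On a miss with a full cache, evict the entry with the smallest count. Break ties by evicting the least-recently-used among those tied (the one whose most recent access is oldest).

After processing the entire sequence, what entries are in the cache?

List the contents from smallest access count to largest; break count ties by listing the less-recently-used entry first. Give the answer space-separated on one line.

Answer: N C R G X J

Derivation:
LFU simulation (capacity=6):
  1. access X: MISS. Cache: [X(c=1)]
  2. access X: HIT, count now 2. Cache: [X(c=2)]
  3. access I: MISS. Cache: [I(c=1) X(c=2)]
  4. access I: HIT, count now 2. Cache: [X(c=2) I(c=2)]
  5. access X: HIT, count now 3. Cache: [I(c=2) X(c=3)]
  6. access X: HIT, count now 4. Cache: [I(c=2) X(c=4)]
  7. access R: MISS. Cache: [R(c=1) I(c=2) X(c=4)]
  8. access C: MISS. Cache: [R(c=1) C(c=1) I(c=2) X(c=4)]
  9. access X: HIT, count now 5. Cache: [R(c=1) C(c=1) I(c=2) X(c=5)]
  10. access C: HIT, count now 2. Cache: [R(c=1) I(c=2) C(c=2) X(c=5)]
  11. access R: HIT, count now 2. Cache: [I(c=2) C(c=2) R(c=2) X(c=5)]
  12. access J: MISS. Cache: [J(c=1) I(c=2) C(c=2) R(c=2) X(c=5)]
  13. access X: HIT, count now 6. Cache: [J(c=1) I(c=2) C(c=2) R(c=2) X(c=6)]
  14. access G: MISS. Cache: [J(c=1) G(c=1) I(c=2) C(c=2) R(c=2) X(c=6)]
  15. access J: HIT, count now 2. Cache: [G(c=1) I(c=2) C(c=2) R(c=2) J(c=2) X(c=6)]
  16. access J: HIT, count now 3. Cache: [G(c=1) I(c=2) C(c=2) R(c=2) J(c=3) X(c=6)]
  17. access G: HIT, count now 2. Cache: [I(c=2) C(c=2) R(c=2) G(c=2) J(c=3) X(c=6)]
  18. access N: MISS, evict I(c=2). Cache: [N(c=1) C(c=2) R(c=2) G(c=2) J(c=3) X(c=6)]
  19. access J: HIT, count now 4. Cache: [N(c=1) C(c=2) R(c=2) G(c=2) J(c=4) X(c=6)]
  20. access J: HIT, count now 5. Cache: [N(c=1) C(c=2) R(c=2) G(c=2) J(c=5) X(c=6)]
  21. access I: MISS, evict N(c=1). Cache: [I(c=1) C(c=2) R(c=2) G(c=2) J(c=5) X(c=6)]
  22. access G: HIT, count now 3. Cache: [I(c=1) C(c=2) R(c=2) G(c=3) J(c=5) X(c=6)]
  23. access X: HIT, count now 7. Cache: [I(c=1) C(c=2) R(c=2) G(c=3) J(c=5) X(c=7)]
  24. access G: HIT, count now 4. Cache: [I(c=1) C(c=2) R(c=2) G(c=4) J(c=5) X(c=7)]
  25. access G: HIT, count now 5. Cache: [I(c=1) C(c=2) R(c=2) J(c=5) G(c=5) X(c=7)]
  26. access J: HIT, count now 6. Cache: [I(c=1) C(c=2) R(c=2) G(c=5) J(c=6) X(c=7)]
  27. access N: MISS, evict I(c=1). Cache: [N(c=1) C(c=2) R(c=2) G(c=5) J(c=6) X(c=7)]
  28. access R: HIT, count now 3. Cache: [N(c=1) C(c=2) R(c=3) G(c=5) J(c=6) X(c=7)]
  29. access X: HIT, count now 8. Cache: [N(c=1) C(c=2) R(c=3) G(c=5) J(c=6) X(c=8)]
  30. access R: HIT, count now 4. Cache: [N(c=1) C(c=2) R(c=4) G(c=5) J(c=6) X(c=8)]
  31. access J: HIT, count now 7. Cache: [N(c=1) C(c=2) R(c=4) G(c=5) J(c=7) X(c=8)]
  32. access N: HIT, count now 2. Cache: [C(c=2) N(c=2) R(c=4) G(c=5) J(c=7) X(c=8)]
  33. access C: HIT, count now 3. Cache: [N(c=2) C(c=3) R(c=4) G(c=5) J(c=7) X(c=8)]
  34. access R: HIT, count now 5. Cache: [N(c=2) C(c=3) G(c=5) R(c=5) J(c=7) X(c=8)]
  35. access X: HIT, count now 9. Cache: [N(c=2) C(c=3) G(c=5) R(c=5) J(c=7) X(c=9)]
  36. access G: HIT, count now 6. Cache: [N(c=2) C(c=3) R(c=5) G(c=6) J(c=7) X(c=9)]
  37. access J: HIT, count now 8. Cache: [N(c=2) C(c=3) R(c=5) G(c=6) J(c=8) X(c=9)]
  38. access J: HIT, count now 9. Cache: [N(c=2) C(c=3) R(c=5) G(c=6) X(c=9) J(c=9)]
  39. access G: HIT, count now 7. Cache: [N(c=2) C(c=3) R(c=5) G(c=7) X(c=9) J(c=9)]
Total: 30 hits, 9 misses, 3 evictions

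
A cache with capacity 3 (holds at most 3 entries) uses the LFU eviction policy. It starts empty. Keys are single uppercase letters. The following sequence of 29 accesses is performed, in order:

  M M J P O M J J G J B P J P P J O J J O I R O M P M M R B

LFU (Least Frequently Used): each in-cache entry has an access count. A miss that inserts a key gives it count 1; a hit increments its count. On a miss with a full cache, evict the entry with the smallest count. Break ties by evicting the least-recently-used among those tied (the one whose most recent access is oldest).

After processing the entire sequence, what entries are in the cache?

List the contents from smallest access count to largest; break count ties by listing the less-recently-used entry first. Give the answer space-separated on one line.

LFU simulation (capacity=3):
  1. access M: MISS. Cache: [M(c=1)]
  2. access M: HIT, count now 2. Cache: [M(c=2)]
  3. access J: MISS. Cache: [J(c=1) M(c=2)]
  4. access P: MISS. Cache: [J(c=1) P(c=1) M(c=2)]
  5. access O: MISS, evict J(c=1). Cache: [P(c=1) O(c=1) M(c=2)]
  6. access M: HIT, count now 3. Cache: [P(c=1) O(c=1) M(c=3)]
  7. access J: MISS, evict P(c=1). Cache: [O(c=1) J(c=1) M(c=3)]
  8. access J: HIT, count now 2. Cache: [O(c=1) J(c=2) M(c=3)]
  9. access G: MISS, evict O(c=1). Cache: [G(c=1) J(c=2) M(c=3)]
  10. access J: HIT, count now 3. Cache: [G(c=1) M(c=3) J(c=3)]
  11. access B: MISS, evict G(c=1). Cache: [B(c=1) M(c=3) J(c=3)]
  12. access P: MISS, evict B(c=1). Cache: [P(c=1) M(c=3) J(c=3)]
  13. access J: HIT, count now 4. Cache: [P(c=1) M(c=3) J(c=4)]
  14. access P: HIT, count now 2. Cache: [P(c=2) M(c=3) J(c=4)]
  15. access P: HIT, count now 3. Cache: [M(c=3) P(c=3) J(c=4)]
  16. access J: HIT, count now 5. Cache: [M(c=3) P(c=3) J(c=5)]
  17. access O: MISS, evict M(c=3). Cache: [O(c=1) P(c=3) J(c=5)]
  18. access J: HIT, count now 6. Cache: [O(c=1) P(c=3) J(c=6)]
  19. access J: HIT, count now 7. Cache: [O(c=1) P(c=3) J(c=7)]
  20. access O: HIT, count now 2. Cache: [O(c=2) P(c=3) J(c=7)]
  21. access I: MISS, evict O(c=2). Cache: [I(c=1) P(c=3) J(c=7)]
  22. access R: MISS, evict I(c=1). Cache: [R(c=1) P(c=3) J(c=7)]
  23. access O: MISS, evict R(c=1). Cache: [O(c=1) P(c=3) J(c=7)]
  24. access M: MISS, evict O(c=1). Cache: [M(c=1) P(c=3) J(c=7)]
  25. access P: HIT, count now 4. Cache: [M(c=1) P(c=4) J(c=7)]
  26. access M: HIT, count now 2. Cache: [M(c=2) P(c=4) J(c=7)]
  27. access M: HIT, count now 3. Cache: [M(c=3) P(c=4) J(c=7)]
  28. access R: MISS, evict M(c=3). Cache: [R(c=1) P(c=4) J(c=7)]
  29. access B: MISS, evict R(c=1). Cache: [B(c=1) P(c=4) J(c=7)]
Total: 14 hits, 15 misses, 12 evictions

Answer: B P J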